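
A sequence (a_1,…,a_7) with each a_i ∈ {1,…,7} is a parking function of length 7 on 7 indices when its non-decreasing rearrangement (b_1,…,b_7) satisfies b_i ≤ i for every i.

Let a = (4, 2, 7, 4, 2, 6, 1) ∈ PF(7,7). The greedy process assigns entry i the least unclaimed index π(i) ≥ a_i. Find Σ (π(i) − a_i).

Σπ(i) = 1+…+7 = 28; Σa = 4+2+7+4+2+6+1 = 26; disp = 28−26 = 2.

2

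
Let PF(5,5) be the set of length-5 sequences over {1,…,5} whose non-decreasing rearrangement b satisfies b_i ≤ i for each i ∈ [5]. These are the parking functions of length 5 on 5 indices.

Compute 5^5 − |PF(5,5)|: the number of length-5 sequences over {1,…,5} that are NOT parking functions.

1829

Count = (5+1−5)·(5+1)^{5−1} = 1 · 1296 = 1296 (Pollak)
Check (4,5,3,5,4) → sorted (3,4,4,5,5): b_1=3>1, not a PF.
So 3125 − 1296 = 1829 fail.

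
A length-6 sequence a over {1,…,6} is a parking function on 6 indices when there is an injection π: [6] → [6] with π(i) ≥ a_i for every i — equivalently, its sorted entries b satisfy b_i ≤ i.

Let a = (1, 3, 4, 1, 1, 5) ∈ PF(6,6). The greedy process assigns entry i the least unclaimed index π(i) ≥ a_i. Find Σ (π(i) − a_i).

6

Σπ = 21 ({1..6} each once); Σa = 1+3+4+1+1+5 = 15; disp = 21−15 = 6.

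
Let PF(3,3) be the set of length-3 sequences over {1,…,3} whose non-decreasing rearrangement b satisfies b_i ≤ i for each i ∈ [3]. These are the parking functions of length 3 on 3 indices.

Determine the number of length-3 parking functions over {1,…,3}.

|PF(3,3)| = (3−3+1)·(3+1)^(3−1) = 1·16 = 16
One tuple (2,1,2) → sorted (1,2,2): b_i ≤ i ∀i, a PF.

16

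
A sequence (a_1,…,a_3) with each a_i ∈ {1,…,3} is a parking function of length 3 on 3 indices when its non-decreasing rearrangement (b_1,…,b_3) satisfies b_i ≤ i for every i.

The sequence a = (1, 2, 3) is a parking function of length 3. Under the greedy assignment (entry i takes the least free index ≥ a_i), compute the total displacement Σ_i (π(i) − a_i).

0

Σπ = 6 ({1..3} each once); Σa = 1+2+3 = 6; disp = 6−6 = 0.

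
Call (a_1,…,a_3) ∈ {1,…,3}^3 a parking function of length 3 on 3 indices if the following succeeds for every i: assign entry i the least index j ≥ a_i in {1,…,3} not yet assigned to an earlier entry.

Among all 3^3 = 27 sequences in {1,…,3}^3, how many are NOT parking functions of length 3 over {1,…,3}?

#PF = (3−3+1)·(3+1)^(3−1) = 1·16 = 16 (Konheim–Weiss)
One tuple (3,3,2) → sorted (2,3,3): b_1=2>1, not a PF.
So 27 − 16 = 11 fail.

11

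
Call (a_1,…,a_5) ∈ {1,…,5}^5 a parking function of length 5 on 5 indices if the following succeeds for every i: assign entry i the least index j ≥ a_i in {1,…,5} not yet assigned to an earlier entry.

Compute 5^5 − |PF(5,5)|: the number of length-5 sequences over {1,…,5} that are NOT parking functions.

1829

Count = 1·6^4 = 1 · 1296 = 1296
E.g. (5,4,2,1,4) → sorted (1,2,4,4,5): b_3=4>3, not a PF.
Total 3125; non-PF = 3125−1296 = 1829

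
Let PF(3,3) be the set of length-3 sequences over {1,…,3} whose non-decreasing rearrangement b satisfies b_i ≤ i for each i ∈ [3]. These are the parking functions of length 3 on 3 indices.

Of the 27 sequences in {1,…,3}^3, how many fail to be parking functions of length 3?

11

|PF| = (3+1−3)·(3+1)^{3−1} = 1 · 16 = 16 (Pollak)
One tuple (2,2,3) → sorted (2,2,3): b_1=2>1, not a PF.
So 27 − 16 = 11 fail.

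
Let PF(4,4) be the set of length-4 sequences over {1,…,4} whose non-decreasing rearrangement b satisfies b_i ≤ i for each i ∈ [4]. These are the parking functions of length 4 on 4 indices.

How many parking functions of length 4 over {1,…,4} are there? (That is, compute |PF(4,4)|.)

#PF = (4−4+1)·(4+1)^(4−1) = 1×125 = 125 [KW]
One tuple (1,3,3,1) → sorted (1,1,3,3): b_i ≤ i ∀i, a PF.

125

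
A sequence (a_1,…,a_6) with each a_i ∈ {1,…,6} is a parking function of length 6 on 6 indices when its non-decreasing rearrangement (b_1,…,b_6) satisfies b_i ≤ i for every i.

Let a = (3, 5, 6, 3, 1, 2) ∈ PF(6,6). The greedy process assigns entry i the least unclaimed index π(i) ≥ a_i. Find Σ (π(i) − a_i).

Σπ(i) = 1+…+6 = 21; Σa = 3+5+6+3+1+2 = 20; disp = 21−20 = 1.

1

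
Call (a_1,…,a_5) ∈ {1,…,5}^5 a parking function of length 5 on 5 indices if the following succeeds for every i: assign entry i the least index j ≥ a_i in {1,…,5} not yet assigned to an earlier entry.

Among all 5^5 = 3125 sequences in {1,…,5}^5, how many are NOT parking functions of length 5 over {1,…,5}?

1829

|PF| = (5+1−5)·(5+1)^{5−1} = 1·1296 = 1296
Example (5,2,5,5,2) → sorted (2,2,5,5,5): b_1=2>1, not a PF.
5^5 − 1296 = 3125 − 1296 = 1829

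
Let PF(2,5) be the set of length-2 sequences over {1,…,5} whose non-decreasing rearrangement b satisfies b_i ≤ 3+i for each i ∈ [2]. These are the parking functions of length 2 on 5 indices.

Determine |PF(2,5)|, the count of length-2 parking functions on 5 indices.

24

#PF = 4·6^1 = 4×6 = 24 (Konheim–Weiss)
E.g. (3,1) → sorted (1,3): b_i ≤ 3+i ∀i, a PF.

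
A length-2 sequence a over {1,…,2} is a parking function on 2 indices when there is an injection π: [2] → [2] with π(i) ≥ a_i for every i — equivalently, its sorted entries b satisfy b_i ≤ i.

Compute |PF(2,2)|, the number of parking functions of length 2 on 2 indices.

Count = (2−2+1)·(2+1)^(2−1) = 1 · 3 = 3 [KW]
Example (2,1) → sorted (1,2): b_i ≤ i ∀i, a PF.

3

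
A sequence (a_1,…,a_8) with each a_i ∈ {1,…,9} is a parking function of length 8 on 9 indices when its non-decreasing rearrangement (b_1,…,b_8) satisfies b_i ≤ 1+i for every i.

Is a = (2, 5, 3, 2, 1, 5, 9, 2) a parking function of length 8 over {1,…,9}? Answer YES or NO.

YES

Order a: b = (1, 2, 2, 2, 3, 5, 5, 9).
  b_1=1 ≤ 2
  b_2=2 ≤ 3
  b_3=2 ≤ 4
  b_4=2 ≤ 5
  b_5=3 ≤ 6
  b_6=5 ≤ 7
  b_7=5 ≤ 8
  b_8=9 ≤ 9
All bounds hold ⇒ YES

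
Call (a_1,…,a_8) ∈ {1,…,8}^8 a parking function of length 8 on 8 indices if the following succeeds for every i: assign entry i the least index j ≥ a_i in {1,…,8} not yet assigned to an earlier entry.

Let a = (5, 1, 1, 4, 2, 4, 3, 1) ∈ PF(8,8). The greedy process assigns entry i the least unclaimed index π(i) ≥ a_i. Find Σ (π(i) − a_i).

Σπ(i) = 1+…+8 = 36; Σa = 5+1+1+4+2+4+3+1 = 21; disp = 36−21 = 15.

15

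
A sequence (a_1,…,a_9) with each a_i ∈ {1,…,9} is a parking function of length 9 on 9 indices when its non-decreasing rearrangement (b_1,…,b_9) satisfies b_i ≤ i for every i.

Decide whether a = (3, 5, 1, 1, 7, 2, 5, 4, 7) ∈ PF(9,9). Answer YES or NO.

Rearranged: b = (1, 1, 2, 3, 4, 5, 5, 7, 7).
  b_1=1 ≤ 1
  b_2=1 ≤ 2
  b_3=2 ≤ 3
  b_4=3 ≤ 4
  b_5=4 ≤ 5
  b_6=5 ≤ 6
  b_7=5 ≤ 7
  b_8=7 ≤ 8
  b_9=7 ≤ 9
All bounds hold ⇒ YES

YES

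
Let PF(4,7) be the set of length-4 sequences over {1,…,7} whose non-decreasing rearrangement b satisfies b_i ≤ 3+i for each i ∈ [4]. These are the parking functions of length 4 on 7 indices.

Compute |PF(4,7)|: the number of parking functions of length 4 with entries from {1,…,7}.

2048

#PF = (7+1−4)·(7+1)^{4−1} = 4×512 = 2048
Check (3,2,1,6) → sorted (1,2,3,6): b_i ≤ 3+i ∀i, a PF.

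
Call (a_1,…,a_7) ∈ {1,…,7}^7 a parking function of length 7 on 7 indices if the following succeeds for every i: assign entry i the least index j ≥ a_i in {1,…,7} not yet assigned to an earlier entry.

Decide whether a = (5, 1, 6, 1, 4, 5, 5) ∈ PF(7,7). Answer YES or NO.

Order a: b = (1, 1, 4, 5, 5, 5, 6).
  b_1=1 ≤ 1
  b_2=1 ≤ 2
  b_3=4 > 3
  fails at i=3 ⇒ NO

NO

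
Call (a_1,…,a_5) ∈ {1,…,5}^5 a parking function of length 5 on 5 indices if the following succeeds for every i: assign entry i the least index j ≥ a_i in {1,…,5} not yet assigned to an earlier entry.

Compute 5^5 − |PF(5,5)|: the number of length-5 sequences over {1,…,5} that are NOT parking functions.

|PF(5,5)| = (6−5)·6^(5−1) = 1·1296 = 1296 [KW]
Check (5,1,5,5,3) → sorted (1,3,5,5,5): b_2=3>2, not a PF.
5^5 − 1296 = 3125 − 1296 = 1829

1829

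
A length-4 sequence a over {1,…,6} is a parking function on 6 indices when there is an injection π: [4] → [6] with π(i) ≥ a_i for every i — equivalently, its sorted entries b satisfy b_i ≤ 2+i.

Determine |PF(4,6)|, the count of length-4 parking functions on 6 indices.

#PF = (7−4)·7^(4−1) = 3·343 = 1029 (Konheim–Weiss)
Example (5,3,2,3) → sorted (2,3,3,5): b_i ≤ 2+i ∀i, a PF.

1029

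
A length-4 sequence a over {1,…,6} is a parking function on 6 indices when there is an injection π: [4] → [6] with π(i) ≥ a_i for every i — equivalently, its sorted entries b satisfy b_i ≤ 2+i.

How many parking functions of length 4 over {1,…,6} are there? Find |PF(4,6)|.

1029

#PF = 3·7^3 = 3·343 = 1029
Check (2,2,1,2) → sorted (1,2,2,2): b_i ≤ 2+i ∀i, a PF.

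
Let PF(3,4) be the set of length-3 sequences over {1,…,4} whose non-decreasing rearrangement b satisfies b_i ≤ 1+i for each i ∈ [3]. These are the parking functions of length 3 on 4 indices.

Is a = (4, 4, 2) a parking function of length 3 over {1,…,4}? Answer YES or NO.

NO

Sorted: b = (2, 4, 4).
  b_1=2 ≤ 2
  b_2=4 > 3
  fails at i=2 ⇒ NO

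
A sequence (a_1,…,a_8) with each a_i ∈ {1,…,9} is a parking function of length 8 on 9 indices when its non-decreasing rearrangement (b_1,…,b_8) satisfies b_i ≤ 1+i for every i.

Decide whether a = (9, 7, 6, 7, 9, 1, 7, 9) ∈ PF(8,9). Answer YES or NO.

Sorted: b = (1, 6, 7, 7, 7, 9, 9, 9).
  b_1=1 ≤ 2
  b_2=6 > 3
  fails at i=2 ⇒ NO

NO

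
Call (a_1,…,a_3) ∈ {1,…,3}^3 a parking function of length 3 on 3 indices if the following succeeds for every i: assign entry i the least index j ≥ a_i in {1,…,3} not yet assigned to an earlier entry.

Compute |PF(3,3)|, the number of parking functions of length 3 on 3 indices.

16

|PF| = 1·4^2 = 1 · 16 = 16 (Konheim–Weiss)
Example (3,1,1) → sorted (1,1,3): b_i ≤ i ∀i, a PF.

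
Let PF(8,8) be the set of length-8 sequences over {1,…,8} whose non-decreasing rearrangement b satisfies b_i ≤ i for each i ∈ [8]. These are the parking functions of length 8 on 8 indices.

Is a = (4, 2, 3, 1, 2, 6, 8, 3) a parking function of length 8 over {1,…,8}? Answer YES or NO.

Sorted: b = (1, 2, 2, 3, 3, 4, 6, 8).
  b_1=1 ≤ 1
  b_2=2 ≤ 2
  b_3=2 ≤ 3
  b_4=3 ≤ 4
  b_5=3 ≤ 5
  b_6=4 ≤ 6
  b_7=6 ≤ 7
  b_8=8 ≤ 8
All bounds hold ⇒ YES

YES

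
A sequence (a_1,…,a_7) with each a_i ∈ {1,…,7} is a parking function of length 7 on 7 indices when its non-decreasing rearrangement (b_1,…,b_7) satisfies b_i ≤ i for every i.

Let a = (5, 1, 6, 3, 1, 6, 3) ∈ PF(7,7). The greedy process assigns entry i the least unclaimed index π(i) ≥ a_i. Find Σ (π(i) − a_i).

3

Σπ = 7·8/2 = 28 (π permutes [7]); Σa = 5+1+6+3+1+6+3 = 25; disp = 28−25 = 3.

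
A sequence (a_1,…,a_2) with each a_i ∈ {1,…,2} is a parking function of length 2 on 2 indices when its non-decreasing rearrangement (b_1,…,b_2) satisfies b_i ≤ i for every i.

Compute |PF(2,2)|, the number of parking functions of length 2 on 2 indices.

Count = (2−2+1)·(2+1)^(2−1) = 1 · 3 = 3 (Konheim–Weiss)
Check (1,2) → sorted (1,2): b_i ≤ i ∀i, a PF.

3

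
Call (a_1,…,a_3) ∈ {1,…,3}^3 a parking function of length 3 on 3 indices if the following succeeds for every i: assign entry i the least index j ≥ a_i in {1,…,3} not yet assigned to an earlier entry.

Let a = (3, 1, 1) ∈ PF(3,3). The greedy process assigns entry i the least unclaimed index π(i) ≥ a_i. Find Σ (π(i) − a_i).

Σπ = 6 ({1..3} each once); Σa = 3+1+1 = 5; disp = 6−5 = 1.

1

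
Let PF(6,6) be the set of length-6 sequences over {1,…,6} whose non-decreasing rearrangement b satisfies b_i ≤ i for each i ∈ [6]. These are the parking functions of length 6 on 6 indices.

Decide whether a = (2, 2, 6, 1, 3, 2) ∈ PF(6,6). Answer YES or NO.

Order a: b = (1, 2, 2, 2, 3, 6).
  b_1=1 ≤ 1
  b_2=2 ≤ 2
  b_3=2 ≤ 3
  b_4=2 ≤ 4
  b_5=3 ≤ 5
  b_6=6 ≤ 6
All bounds hold ⇒ YES

YES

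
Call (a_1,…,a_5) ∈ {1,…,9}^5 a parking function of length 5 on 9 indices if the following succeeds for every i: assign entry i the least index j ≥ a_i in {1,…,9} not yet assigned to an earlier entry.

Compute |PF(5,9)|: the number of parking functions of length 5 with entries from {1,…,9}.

|PF(5,9)| = (10−5)·10^(5−1) = 5·10000 = 50000 (Konheim–Weiss)
One tuple (7,6,4,2,6) → sorted (2,4,6,6,7): b_i ≤ 4+i ∀i, a PF.

50000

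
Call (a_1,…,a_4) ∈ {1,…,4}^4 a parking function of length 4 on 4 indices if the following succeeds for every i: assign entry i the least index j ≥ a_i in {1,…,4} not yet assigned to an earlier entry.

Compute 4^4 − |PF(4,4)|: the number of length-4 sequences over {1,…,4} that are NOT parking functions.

|PF(4,4)| = (5−4)·5^(4−1) = 1 · 125 = 125 (Pollak)
One tuple (4,3,3,3) → sorted (3,3,3,4): b_1=3>1, not a PF.
4^4 − 125 = 256 − 125 = 131

131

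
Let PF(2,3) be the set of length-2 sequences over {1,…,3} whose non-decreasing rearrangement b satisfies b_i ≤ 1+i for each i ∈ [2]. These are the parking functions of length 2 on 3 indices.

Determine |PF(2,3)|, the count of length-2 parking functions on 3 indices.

8

|PF(2,3)| = (4−2)·4^(2−1) = 2·4 = 8 (Konheim–Weiss)
Example (2,1) → sorted (1,2): b_i ≤ 1+i ∀i, a PF.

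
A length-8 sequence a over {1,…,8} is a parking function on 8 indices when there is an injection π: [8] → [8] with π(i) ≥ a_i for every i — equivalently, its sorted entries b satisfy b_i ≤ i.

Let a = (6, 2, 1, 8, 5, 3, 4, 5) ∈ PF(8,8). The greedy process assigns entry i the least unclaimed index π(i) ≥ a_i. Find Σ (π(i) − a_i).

2

Σπ = 36 ({1..8} each once); Σa = 6+2+1+8+5+3+4+5 = 34; disp = 36−34 = 2.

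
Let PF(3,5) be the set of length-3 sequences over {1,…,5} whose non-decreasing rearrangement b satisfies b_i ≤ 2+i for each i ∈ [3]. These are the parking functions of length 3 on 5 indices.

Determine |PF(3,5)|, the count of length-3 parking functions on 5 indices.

#PF = (5+1−3)·(5+1)^{3−1} = 3×36 = 108
One tuple (3,5,2) → sorted (2,3,5): b_i ≤ 2+i ∀i, a PF.

108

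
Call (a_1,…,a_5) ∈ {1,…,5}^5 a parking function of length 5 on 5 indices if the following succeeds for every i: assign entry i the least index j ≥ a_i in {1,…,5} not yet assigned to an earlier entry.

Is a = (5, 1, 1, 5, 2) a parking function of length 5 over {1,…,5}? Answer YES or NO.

NO

Order a: b = (1, 1, 2, 5, 5).
  b_1=1 ≤ 1
  b_2=1 ≤ 2
  b_3=2 ≤ 3
  b_4=5 > 4
  fails at i=4 ⇒ NO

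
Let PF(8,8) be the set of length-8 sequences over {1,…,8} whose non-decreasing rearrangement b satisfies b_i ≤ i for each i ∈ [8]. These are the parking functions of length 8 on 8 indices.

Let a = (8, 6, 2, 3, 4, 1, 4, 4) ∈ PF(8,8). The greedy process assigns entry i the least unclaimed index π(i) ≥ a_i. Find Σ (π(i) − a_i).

4

Σπ = 36 ({1..8} each once); Σa = 8+6+2+3+4+1+4+4 = 32; disp = 36−32 = 4.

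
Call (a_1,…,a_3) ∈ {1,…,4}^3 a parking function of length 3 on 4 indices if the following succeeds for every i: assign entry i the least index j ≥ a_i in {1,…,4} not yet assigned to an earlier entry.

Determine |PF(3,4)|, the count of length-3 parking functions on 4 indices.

Count = (4+1−3)·(4+1)^{3−1} = 2×25 = 50 (Konheim–Weiss)
One tuple (1,3,3) → sorted (1,3,3): b_i ≤ 1+i ∀i, a PF.

50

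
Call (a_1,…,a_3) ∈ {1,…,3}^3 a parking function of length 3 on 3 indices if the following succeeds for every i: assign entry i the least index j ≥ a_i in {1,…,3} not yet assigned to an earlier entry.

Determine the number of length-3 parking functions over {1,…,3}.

#PF = 1·4^2 = 1×16 = 16 (Pollak)
One tuple (1,2,2) → sorted (1,2,2): b_i ≤ i ∀i, a PF.

16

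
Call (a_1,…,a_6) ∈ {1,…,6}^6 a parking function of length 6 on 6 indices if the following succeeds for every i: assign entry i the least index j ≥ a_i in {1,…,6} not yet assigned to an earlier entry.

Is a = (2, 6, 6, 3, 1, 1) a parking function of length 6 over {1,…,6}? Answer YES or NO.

Order a: b = (1, 1, 2, 3, 6, 6).
  b_1=1 ≤ 1
  b_2=1 ≤ 2
  b_3=2 ≤ 3
  b_4=3 ≤ 4
  b_5=6 > 5
  fails at i=5 ⇒ NO

NO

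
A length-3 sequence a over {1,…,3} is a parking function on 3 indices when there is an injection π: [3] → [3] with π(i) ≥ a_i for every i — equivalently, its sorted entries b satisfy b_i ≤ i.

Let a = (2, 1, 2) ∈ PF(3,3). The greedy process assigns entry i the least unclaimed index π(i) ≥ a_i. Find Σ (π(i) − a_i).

Σπ(i) = 1+…+3 = 6; Σa = 2+1+2 = 5; disp = 6−5 = 1.

1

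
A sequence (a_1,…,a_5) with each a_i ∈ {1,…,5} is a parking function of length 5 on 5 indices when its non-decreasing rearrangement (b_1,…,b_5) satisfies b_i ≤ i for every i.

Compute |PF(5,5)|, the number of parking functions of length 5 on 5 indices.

1296

|PF| = (5−5+1)·(5+1)^(5−1) = 1×1296 = 1296
E.g. (4,3,2,5,1) → sorted (1,2,3,4,5): b_i ≤ i ∀i, a PF.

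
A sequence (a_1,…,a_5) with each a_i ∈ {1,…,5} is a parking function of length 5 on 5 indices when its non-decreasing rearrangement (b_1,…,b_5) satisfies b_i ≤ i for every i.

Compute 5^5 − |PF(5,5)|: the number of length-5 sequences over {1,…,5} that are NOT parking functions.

1829

Count = (6−5)·6^(5−1) = 1 · 1296 = 1296
E.g. (2,5,4,1,5) → sorted (1,2,4,5,5): b_3=4>3, not a PF.
Total 3125; non-PF = 3125−1296 = 1829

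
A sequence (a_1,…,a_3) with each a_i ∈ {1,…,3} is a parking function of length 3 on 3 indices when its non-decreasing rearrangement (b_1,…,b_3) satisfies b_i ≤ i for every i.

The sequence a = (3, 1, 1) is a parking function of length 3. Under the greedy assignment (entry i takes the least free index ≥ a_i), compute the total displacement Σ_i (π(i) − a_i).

1

Σπ = 6 ({1..3} each once); Σa = 3+1+1 = 5; disp = 6−5 = 1.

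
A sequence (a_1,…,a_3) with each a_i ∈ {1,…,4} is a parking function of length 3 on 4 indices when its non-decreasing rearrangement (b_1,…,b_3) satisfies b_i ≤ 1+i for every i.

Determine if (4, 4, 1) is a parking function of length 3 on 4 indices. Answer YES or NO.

NO

Sorted: b = (1, 4, 4).
  b_1=1 ≤ 2
  b_2=4 > 3
  fails at i=2 ⇒ NO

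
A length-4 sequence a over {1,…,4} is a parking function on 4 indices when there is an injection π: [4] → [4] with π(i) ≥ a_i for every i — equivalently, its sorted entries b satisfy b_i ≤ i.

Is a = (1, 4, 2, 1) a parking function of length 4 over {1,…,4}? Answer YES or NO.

YES

Sorted: b = (1, 1, 2, 4).
  b_1=1 ≤ 1
  b_2=1 ≤ 2
  b_3=2 ≤ 3
  b_4=4 ≤ 4
All bounds hold ⇒ YES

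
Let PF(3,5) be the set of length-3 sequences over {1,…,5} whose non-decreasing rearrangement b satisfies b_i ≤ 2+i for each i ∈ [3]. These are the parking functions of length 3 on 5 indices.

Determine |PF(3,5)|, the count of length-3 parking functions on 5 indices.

|PF| = 3·6^2 = 3 · 36 = 108 (Konheim–Weiss)
One tuple (1,1,4) → sorted (1,1,4): b_i ≤ 2+i ∀i, a PF.

108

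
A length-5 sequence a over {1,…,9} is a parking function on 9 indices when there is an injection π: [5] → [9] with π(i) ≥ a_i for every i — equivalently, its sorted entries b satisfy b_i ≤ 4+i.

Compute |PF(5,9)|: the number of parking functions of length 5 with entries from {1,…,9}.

50000

|PF| = (9+1−5)·(9+1)^{5−1} = 5 · 10000 = 50000 (Konheim–Weiss)
E.g. (3,3,3,2,5) → sorted (2,3,3,3,5): b_i ≤ 4+i ∀i, a PF.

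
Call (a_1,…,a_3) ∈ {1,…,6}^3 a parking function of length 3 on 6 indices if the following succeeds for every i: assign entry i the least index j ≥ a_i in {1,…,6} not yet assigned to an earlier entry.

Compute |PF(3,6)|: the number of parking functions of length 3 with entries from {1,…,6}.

196

Count = (6+1−3)·(6+1)^{3−1} = 4×49 = 196 (Konheim–Weiss)
Example (2,3,3) → sorted (2,3,3): b_i ≤ 3+i ∀i, a PF.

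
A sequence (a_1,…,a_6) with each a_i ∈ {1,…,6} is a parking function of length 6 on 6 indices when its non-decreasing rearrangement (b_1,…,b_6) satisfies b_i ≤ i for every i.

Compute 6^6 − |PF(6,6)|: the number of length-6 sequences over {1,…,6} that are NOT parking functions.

Count = 1·7^5 = 1×16807 = 16807
Example (5,2,5,5,4,4) → sorted (2,4,4,5,5,5): b_1=2>1, not a PF.
Total 46656; non-PF = 46656−16807 = 29849

29849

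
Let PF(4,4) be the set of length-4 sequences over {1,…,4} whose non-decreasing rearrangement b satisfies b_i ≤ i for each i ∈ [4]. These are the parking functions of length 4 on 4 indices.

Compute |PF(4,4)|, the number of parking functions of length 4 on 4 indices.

Count = (5−4)·5^(4−1) = 1·125 = 125
Check (1,1,1,4) → sorted (1,1,1,4): b_i ≤ i ∀i, a PF.

125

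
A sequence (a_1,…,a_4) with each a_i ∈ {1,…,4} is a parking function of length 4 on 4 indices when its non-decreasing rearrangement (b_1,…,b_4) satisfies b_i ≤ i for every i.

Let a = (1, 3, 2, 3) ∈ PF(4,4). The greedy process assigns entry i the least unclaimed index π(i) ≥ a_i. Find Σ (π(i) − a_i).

1

Σπ = 4·5/2 = 10 (π permutes [4]); Σa = 1+3+2+3 = 9; disp = 10−9 = 1.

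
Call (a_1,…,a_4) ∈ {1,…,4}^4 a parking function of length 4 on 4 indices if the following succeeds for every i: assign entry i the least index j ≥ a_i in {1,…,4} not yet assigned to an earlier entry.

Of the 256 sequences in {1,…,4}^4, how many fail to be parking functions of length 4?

131

#PF = (4−4+1)·(4+1)^(4−1) = 1 · 125 = 125
One tuple (4,2,2,2) → sorted (2,2,2,4): b_1=2>1, not a PF.
Total 256; non-PF = 256−125 = 131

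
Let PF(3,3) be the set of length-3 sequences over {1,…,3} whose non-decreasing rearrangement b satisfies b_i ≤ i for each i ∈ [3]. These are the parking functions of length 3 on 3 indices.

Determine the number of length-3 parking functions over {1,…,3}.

|PF(3,3)| = (3−3+1)·(3+1)^(3−1) = 1 · 16 = 16
E.g. (1,2,2) → sorted (1,2,2): b_i ≤ i ∀i, a PF.

16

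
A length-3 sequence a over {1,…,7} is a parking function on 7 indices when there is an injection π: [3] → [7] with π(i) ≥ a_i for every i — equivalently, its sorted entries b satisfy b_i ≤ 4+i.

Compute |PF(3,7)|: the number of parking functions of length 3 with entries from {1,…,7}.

Count = (7+1−3)·(7+1)^{3−1} = 5×64 = 320
E.g. (3,4,7) → sorted (3,4,7): b_i ≤ 4+i ∀i, a PF.

320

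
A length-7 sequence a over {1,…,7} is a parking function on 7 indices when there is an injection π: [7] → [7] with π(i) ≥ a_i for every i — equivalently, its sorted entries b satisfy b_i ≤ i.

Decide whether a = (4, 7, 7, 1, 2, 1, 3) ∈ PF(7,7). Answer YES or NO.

NO

Sorted: b = (1, 1, 2, 3, 4, 7, 7).
  b_1=1 ≤ 1
  b_2=1 ≤ 2
  b_3=2 ≤ 3
  b_4=3 ≤ 4
  b_5=4 ≤ 5
  b_6=7 > 6
  fails at i=6 ⇒ NO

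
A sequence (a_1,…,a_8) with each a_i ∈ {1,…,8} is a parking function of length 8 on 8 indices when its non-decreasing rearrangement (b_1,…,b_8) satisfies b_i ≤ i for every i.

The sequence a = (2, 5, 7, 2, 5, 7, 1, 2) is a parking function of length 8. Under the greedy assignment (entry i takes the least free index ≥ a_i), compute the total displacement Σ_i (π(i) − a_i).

Σπ = 8·9/2 = 36 (π permutes [8]); Σa = 2+5+7+2+5+7+1+2 = 31; disp = 36−31 = 5.

5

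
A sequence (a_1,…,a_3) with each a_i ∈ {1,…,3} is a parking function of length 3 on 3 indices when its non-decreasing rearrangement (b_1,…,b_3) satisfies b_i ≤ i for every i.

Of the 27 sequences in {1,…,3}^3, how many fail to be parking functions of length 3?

11

|PF| = 1·4^2 = 1×16 = 16
One tuple (3,1,3) → sorted (1,3,3): b_2=3>2, not a PF.
Total 27; non-PF = 27−16 = 11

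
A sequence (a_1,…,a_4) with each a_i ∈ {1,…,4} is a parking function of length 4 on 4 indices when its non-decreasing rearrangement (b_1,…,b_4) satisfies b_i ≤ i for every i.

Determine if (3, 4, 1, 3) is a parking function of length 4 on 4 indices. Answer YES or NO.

Sorted: b = (1, 3, 3, 4).
  b_1=1 ≤ 1
  b_2=3 > 2
  fails at i=2 ⇒ NO

NO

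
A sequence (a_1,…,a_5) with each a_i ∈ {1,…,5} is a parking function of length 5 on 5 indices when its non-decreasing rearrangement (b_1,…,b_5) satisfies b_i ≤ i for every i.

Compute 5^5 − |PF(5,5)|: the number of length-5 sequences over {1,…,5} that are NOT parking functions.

Count = (6−5)·6^(5−1) = 1·1296 = 1296 [KW]
E.g. (5,3,2,4,4) → sorted (2,3,4,4,5): b_1=2>1, not a PF.
5^5 − 1296 = 3125 − 1296 = 1829

1829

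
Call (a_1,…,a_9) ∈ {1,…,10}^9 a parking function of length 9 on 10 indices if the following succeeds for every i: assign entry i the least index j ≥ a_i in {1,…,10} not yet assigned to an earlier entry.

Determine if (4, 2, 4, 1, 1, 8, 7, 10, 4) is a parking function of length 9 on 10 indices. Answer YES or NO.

YES

Order a: b = (1, 1, 2, 4, 4, 4, 7, 8, 10).
  b_1=1 ≤ 2
  b_2=1 ≤ 3
  b_3=2 ≤ 4
  b_4=4 ≤ 5
  b_5=4 ≤ 6
  b_6=4 ≤ 7
  b_7=7 ≤ 8
  b_8=8 ≤ 9
  b_9=10 ≤ 10
All bounds hold ⇒ YES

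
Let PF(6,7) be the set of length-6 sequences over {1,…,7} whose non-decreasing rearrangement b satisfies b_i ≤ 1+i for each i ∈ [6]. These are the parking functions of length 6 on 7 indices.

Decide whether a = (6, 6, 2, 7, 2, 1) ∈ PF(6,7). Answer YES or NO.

Rearranged: b = (1, 2, 2, 6, 6, 7).
  b_1=1 ≤ 2
  b_2=2 ≤ 3
  b_3=2 ≤ 4
  b_4=6 > 5
  fails at i=4 ⇒ NO

NO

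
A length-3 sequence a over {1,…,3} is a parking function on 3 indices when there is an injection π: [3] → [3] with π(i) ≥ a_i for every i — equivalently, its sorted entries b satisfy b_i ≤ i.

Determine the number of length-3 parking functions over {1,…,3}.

Count = 1·4^2 = 1·16 = 16
Example (1,3,2) → sorted (1,2,3): b_i ≤ i ∀i, a PF.

16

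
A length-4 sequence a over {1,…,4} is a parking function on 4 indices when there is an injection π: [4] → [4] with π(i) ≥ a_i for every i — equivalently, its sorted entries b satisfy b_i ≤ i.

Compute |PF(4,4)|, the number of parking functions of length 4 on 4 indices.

|PF(4,4)| = (5−4)·5^(4−1) = 1×125 = 125 (Pollak)
Check (2,1,3,1) → sorted (1,1,2,3): b_i ≤ i ∀i, a PF.

125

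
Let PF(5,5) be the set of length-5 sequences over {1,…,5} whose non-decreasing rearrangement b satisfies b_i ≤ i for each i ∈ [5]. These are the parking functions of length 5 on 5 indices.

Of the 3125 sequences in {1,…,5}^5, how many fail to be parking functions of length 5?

#PF = (6−5)·6^(5−1) = 1×1296 = 1296 (Pollak)
One tuple (5,5,5,5,3) → sorted (3,5,5,5,5): b_1=3>1, not a PF.
Total 3125; non-PF = 3125−1296 = 1829

1829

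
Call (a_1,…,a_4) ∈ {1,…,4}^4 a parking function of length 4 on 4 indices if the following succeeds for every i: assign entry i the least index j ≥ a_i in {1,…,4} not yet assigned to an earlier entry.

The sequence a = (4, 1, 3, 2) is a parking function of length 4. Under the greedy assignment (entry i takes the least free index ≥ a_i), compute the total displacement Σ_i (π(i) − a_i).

0

Σπ = 4·5/2 = 10 (π permutes [4]); Σa = 4+1+3+2 = 10; disp = 10−10 = 0.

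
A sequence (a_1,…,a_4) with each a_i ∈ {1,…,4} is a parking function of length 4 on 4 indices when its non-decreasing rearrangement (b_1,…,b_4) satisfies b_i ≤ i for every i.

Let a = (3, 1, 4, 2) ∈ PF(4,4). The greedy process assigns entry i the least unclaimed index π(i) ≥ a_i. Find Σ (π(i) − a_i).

0

Σπ = 4·5/2 = 10 (π permutes [4]); Σa = 3+1+4+2 = 10; disp = 10−10 = 0.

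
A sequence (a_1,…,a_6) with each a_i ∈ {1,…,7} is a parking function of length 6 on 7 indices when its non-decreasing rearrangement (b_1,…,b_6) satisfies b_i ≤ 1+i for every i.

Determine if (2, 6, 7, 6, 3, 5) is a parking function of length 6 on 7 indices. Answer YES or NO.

NO

Sorted: b = (2, 3, 5, 6, 6, 7).
  b_1=2 ≤ 2
  b_2=3 ≤ 3
  b_3=5 > 4
  fails at i=3 ⇒ NO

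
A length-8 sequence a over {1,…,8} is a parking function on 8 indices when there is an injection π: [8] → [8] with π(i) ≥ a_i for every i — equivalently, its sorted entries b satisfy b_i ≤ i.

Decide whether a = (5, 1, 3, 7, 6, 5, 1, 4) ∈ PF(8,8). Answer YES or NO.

Order a: b = (1, 1, 3, 4, 5, 5, 6, 7).
  b_1=1 ≤ 1
  b_2=1 ≤ 2
  b_3=3 ≤ 3
  b_4=4 ≤ 4
  b_5=5 ≤ 5
  b_6=5 ≤ 6
  b_7=6 ≤ 7
  b_8=7 ≤ 8
All bounds hold ⇒ YES

YES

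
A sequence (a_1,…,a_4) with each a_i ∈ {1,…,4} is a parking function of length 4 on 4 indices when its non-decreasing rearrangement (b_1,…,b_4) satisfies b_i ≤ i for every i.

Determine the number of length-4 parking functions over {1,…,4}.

125

|PF| = (4−4+1)·(4+1)^(4−1) = 1 · 125 = 125 (Konheim–Weiss)
E.g. (1,3,1,3) → sorted (1,1,3,3): b_i ≤ i ∀i, a PF.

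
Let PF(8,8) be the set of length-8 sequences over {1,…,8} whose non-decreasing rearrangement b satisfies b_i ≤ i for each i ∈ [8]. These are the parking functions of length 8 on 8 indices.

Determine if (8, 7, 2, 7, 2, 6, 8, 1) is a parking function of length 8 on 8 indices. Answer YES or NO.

NO

Rearranged: b = (1, 2, 2, 6, 7, 7, 8, 8).
  b_1=1 ≤ 1
  b_2=2 ≤ 2
  b_3=2 ≤ 3
  b_4=6 > 4
  fails at i=4 ⇒ NO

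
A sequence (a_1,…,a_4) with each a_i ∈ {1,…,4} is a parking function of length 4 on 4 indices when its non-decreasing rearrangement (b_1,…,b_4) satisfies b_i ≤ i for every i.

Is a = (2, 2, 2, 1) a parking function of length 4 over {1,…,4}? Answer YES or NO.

YES

Sorted: b = (1, 2, 2, 2).
  b_1=1 ≤ 1
  b_2=2 ≤ 2
  b_3=2 ≤ 3
  b_4=2 ≤ 4
All bounds hold ⇒ YES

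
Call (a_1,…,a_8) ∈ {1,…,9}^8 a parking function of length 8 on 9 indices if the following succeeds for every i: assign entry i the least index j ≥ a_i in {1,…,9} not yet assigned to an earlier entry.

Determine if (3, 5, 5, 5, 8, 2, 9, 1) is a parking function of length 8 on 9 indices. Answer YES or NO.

YES

Rearranged: b = (1, 2, 3, 5, 5, 5, 8, 9).
  b_1=1 ≤ 2
  b_2=2 ≤ 3
  b_3=3 ≤ 4
  b_4=5 ≤ 5
  b_5=5 ≤ 6
  b_6=5 ≤ 7
  b_7=8 ≤ 8
  b_8=9 ≤ 9
All bounds hold ⇒ YES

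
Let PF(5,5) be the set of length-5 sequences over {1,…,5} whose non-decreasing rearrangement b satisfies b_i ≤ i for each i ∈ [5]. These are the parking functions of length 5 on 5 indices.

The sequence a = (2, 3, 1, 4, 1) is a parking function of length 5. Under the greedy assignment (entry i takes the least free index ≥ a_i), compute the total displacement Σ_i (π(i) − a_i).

Σπ = 15 ({1..5} each once); Σa = 2+3+1+4+1 = 11; disp = 15−11 = 4.

4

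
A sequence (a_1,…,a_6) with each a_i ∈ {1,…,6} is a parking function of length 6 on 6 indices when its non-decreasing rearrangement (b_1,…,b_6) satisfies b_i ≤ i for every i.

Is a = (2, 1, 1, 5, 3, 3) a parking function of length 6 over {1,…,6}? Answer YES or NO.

YES

Sorted: b = (1, 1, 2, 3, 3, 5).
  b_1=1 ≤ 1
  b_2=1 ≤ 2
  b_3=2 ≤ 3
  b_4=3 ≤ 4
  b_5=3 ≤ 5
  b_6=5 ≤ 6
All bounds hold ⇒ YES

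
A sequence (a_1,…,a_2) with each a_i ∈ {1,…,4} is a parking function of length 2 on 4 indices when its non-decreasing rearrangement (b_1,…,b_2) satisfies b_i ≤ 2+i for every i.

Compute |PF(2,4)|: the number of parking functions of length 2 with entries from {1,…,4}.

15

#PF = (4−2+1)·(4+1)^(2−1) = 3·5 = 15
Check (4,2) → sorted (2,4): b_i ≤ 2+i ∀i, a PF.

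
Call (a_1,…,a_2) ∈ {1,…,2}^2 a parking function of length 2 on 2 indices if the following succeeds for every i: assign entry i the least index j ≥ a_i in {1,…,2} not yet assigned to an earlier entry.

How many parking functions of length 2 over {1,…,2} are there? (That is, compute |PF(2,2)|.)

|PF(2,2)| = (2+1−2)·(2+1)^{2−1} = 1 · 3 = 3
Check (2,1) → sorted (1,2): b_i ≤ i ∀i, a PF.

3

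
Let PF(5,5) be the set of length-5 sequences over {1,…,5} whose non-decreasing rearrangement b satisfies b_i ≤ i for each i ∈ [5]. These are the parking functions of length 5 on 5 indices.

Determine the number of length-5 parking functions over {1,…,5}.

1296

Count = (6−5)·6^(5−1) = 1 · 1296 = 1296 [KW]
Example (1,3,1,1,3) → sorted (1,1,1,3,3): b_i ≤ i ∀i, a PF.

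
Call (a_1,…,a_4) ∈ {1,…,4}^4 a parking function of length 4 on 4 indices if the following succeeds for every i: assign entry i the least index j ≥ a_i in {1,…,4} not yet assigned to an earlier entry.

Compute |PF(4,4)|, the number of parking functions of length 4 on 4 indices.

125

|PF(4,4)| = (4−4+1)·(4+1)^(4−1) = 1·125 = 125 (Konheim–Weiss)
E.g. (1,4,1,1) → sorted (1,1,1,4): b_i ≤ i ∀i, a PF.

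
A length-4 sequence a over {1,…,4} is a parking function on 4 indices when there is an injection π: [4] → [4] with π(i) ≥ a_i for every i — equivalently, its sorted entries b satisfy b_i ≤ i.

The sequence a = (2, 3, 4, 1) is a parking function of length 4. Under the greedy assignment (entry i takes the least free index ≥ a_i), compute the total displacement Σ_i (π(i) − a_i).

Σπ = 4·5/2 = 10 (π permutes [4]); Σa = 2+3+4+1 = 10; disp = 10−10 = 0.

0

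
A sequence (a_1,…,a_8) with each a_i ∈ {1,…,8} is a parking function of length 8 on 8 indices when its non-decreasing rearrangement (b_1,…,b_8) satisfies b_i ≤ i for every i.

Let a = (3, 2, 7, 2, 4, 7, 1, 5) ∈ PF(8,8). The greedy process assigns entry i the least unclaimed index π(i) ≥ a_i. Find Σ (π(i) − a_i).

5

Σπ = 8·9/2 = 36 (π permutes [8]); Σa = 3+2+7+2+4+7+1+5 = 31; disp = 36−31 = 5.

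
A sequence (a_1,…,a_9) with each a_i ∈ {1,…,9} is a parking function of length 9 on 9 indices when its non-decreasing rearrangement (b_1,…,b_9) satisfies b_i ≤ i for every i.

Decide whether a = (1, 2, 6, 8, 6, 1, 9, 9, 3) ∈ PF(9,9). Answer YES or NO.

NO

Rearranged: b = (1, 1, 2, 3, 6, 6, 8, 9, 9).
  b_1=1 ≤ 1
  b_2=1 ≤ 2
  b_3=2 ≤ 3
  b_4=3 ≤ 4
  b_5=6 > 5
  fails at i=5 ⇒ NO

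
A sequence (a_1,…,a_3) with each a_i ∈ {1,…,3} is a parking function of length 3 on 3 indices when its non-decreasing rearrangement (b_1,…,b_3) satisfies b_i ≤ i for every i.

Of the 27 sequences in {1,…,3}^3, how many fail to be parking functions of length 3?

11

Count = 1·4^2 = 1×16 = 16 [KW]
E.g. (3,3,3) → sorted (3,3,3): b_1=3>1, not a PF.
3^3 − 16 = 27 − 16 = 11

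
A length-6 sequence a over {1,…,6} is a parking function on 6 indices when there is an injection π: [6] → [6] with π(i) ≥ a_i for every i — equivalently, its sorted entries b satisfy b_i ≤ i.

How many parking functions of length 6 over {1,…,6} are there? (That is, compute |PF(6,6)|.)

#PF = (6−6+1)·(6+1)^(6−1) = 1·16807 = 16807 (Konheim–Weiss)
E.g. (2,2,2,1,3,3) → sorted (1,2,2,2,3,3): b_i ≤ i ∀i, a PF.

16807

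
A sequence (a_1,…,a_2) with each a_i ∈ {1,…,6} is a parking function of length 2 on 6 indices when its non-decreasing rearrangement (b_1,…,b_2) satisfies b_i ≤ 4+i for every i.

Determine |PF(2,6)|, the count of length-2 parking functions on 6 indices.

|PF(2,6)| = (6+1−2)·(6+1)^{2−1} = 5×7 = 35
Check (5,5) → sorted (5,5): b_i ≤ 4+i ∀i, a PF.

35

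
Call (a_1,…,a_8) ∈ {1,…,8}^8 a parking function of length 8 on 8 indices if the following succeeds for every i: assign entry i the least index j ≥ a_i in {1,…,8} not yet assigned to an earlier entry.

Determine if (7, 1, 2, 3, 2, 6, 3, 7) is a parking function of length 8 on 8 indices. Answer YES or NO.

Sorted: b = (1, 2, 2, 3, 3, 6, 7, 7).
  b_1=1 ≤ 1
  b_2=2 ≤ 2
  b_3=2 ≤ 3
  b_4=3 ≤ 4
  b_5=3 ≤ 5
  b_6=6 ≤ 6
  b_7=7 ≤ 7
  b_8=7 ≤ 8
All bounds hold ⇒ YES

YES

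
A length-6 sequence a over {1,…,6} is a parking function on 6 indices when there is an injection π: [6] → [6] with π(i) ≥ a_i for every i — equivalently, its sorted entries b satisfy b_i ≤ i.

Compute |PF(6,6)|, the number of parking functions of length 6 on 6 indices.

16807

|PF(6,6)| = 1·7^5 = 1·16807 = 16807 [KW]
Example (2,4,4,3,1,5) → sorted (1,2,3,4,4,5): b_i ≤ i ∀i, a PF.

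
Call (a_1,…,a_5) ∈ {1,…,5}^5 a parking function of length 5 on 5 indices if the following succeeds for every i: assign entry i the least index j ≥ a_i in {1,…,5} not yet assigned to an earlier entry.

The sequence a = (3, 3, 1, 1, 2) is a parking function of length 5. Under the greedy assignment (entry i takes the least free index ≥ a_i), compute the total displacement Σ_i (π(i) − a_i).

Σπ(i) = 1+…+5 = 15; Σa = 3+3+1+1+2 = 10; disp = 15−10 = 5.

5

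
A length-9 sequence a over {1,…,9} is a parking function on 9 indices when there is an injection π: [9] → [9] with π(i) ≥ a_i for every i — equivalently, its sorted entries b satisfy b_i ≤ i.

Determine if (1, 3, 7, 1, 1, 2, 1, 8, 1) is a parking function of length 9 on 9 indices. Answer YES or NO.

Rearranged: b = (1, 1, 1, 1, 1, 2, 3, 7, 8).
  b_1=1 ≤ 1
  b_2=1 ≤ 2
  b_3=1 ≤ 3
  b_4=1 ≤ 4
  b_5=1 ≤ 5
  b_6=2 ≤ 6
  b_7=3 ≤ 7
  b_8=7 ≤ 8
  b_9=8 ≤ 9
All bounds hold ⇒ YES

YES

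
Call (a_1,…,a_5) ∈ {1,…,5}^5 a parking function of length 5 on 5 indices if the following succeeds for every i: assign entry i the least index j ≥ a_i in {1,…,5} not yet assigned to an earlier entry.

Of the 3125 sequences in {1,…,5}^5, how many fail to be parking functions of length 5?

Count = 1·6^4 = 1×1296 = 1296
Check (4,1,5,4,5) → sorted (1,4,4,5,5): b_2=4>2, not a PF.
So 3125 − 1296 = 1829 fail.

1829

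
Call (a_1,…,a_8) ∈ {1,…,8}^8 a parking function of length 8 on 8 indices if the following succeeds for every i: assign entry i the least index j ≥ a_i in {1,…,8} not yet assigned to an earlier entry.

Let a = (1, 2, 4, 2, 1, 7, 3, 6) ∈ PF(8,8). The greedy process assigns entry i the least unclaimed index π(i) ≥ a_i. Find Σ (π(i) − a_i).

Σπ(i) = 1+…+8 = 36; Σa = 1+2+4+2+1+7+3+6 = 26; disp = 36−26 = 10.

10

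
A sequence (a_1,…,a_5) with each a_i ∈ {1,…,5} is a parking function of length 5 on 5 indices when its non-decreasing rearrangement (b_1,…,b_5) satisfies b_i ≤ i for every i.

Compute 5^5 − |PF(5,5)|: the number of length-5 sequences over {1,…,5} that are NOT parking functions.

1829

|PF(5,5)| = (5+1−5)·(5+1)^{5−1} = 1·1296 = 1296 (Pollak)
Check (5,4,5,5,4) → sorted (4,4,5,5,5): b_1=4>1, not a PF.
So 3125 − 1296 = 1829 fail.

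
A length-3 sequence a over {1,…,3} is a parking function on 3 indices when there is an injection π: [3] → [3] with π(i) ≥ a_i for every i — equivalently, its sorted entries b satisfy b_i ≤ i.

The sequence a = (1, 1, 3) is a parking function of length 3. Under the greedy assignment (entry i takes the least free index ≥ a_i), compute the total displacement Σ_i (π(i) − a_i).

Σπ = 6 ({1..3} each once); Σa = 1+1+3 = 5; disp = 6−5 = 1.

1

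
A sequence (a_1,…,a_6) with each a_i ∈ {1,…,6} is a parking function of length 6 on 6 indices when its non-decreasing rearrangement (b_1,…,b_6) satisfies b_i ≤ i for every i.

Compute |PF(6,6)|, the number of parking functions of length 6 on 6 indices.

|PF(6,6)| = (7−6)·7^(6−1) = 1×16807 = 16807 [KW]
Example (4,1,4,3,1,6) → sorted (1,1,3,4,4,6): b_i ≤ i ∀i, a PF.

16807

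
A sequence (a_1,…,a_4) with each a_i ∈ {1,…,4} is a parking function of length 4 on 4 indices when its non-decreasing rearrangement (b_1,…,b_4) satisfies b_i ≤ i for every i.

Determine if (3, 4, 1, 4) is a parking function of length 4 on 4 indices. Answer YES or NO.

Order a: b = (1, 3, 4, 4).
  b_1=1 ≤ 1
  b_2=3 > 2
  fails at i=2 ⇒ NO

NO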